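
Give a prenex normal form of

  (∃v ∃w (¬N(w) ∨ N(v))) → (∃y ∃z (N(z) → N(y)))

Rewrite implications/biconditionals: A → B as ¬A ∨ B.
  ¬(∃v ∃w (¬N(w) ∨ N(v))) ∨ (∃y ∃z (¬N(z) ∨ N(y)))
Move each ¬ inward, flipping quantifiers it crosses:
  (∀v ∀w (N(w) ∧ ¬N(v))) ∨ (∃y ∃z (¬N(z) ∨ N(y)))
Extract every quantifier outward, since the variables are now distinct and don't occur free across branches:
  ∀v ∀w ∃y ∃z (N(w) ∧ ¬N(v) ∨ ¬N(z) ∨ N(y))

∀v ∀w ∃y ∃z (N(w) ∧ ¬N(v) ∨ ¬N(z) ∨ N(y))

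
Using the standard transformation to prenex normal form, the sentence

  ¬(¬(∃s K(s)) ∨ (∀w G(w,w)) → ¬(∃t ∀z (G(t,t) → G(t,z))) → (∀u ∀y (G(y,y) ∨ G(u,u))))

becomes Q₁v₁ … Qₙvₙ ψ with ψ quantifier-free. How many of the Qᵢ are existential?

Rewrite implications/biconditionals: A → B as ¬A ∨ B.
  ¬(¬(¬(∃s K(s)) ∨ (∀w G(w,w))) ∨ ¬¬(∃t ∀z (¬G(t,t) ∨ G(t,z))) ∨ (∀u ∀y (G(y,y) ∨ G(u,u))))
Move each ¬ inward, flipping quantifiers it crosses:
  ((∀s ¬K(s)) ∨ (∀w G(w,w))) ∧ (∀t ∃z (G(t,t) ∧ ¬G(t,z))) ∧ (∃u ∃y (¬G(y,y) ∧ ¬G(u,u)))
All bound variables are already distinct, so no renaming is needed.
Extract every quantifier outward, since the variables are now distinct and don't occur free across branches:
  ∀s ∀w ∀t ∃z ∃u ∃y ((¬K(s) ∨ G(w,w)) ∧ G(t,t) ∧ ¬G(t,z) ∧ ¬G(y,y) ∧ ¬G(u,u))
The prefix is ∀s ∀w ∀t ∃z ∃u ∃y: 3 universal, 3 existential.

3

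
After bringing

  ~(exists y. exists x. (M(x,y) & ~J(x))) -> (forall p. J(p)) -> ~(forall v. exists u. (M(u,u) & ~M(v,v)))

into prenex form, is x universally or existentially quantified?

existential

Rewrite implications/biconditionals: A → B as ¬A ∨ B.
  ~~(exists y. exists x. (M(x,y) & ~J(x))) | ~(forall p. J(p)) | ~(forall v. exists u. (M(u,u) & ~M(v,v)))
Push ¬ through the quantifiers and connectives to reach negation normal form:
  (exists y. exists x. (M(x,y) & ~J(x))) | (exists p. ~J(p)) | (exists v. forall u. (~M(u,u) | M(v,v)))
Pull the quantifiers to the front (each side's bound variable is not free in the other side):
  exists y. exists x. exists p. exists v. forall u. (M(x,y) & ~J(x) | ~J(p) | ~M(u,u) | M(v,v))
The quantifier exists x sits under an even number of negations (counting the antecedent side of each →), so it remains existential.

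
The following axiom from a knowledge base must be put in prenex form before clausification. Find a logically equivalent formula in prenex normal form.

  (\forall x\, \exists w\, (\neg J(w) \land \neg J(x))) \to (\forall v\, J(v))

\exists x\, \forall w\, \forall v\, (J(w) \lor J(x) \lor J(v))

Rewrite implications/biconditionals: A → B as ¬A ∨ B.
  \neg (\forall x\, \exists w\, (\neg J(w) \land \neg J(x))) \lor (\forall v\, J(v))
Drive negations inward (¬∀x A ≡ ∃x ¬A, ¬∃x A ≡ ∀x ¬A, De Morgan for ∧/∨):
  (\exists x\, \forall w\, (J(w) \lor J(x))) \lor (\forall v\, J(v))
All bound variables are already distinct, so no renaming is needed.
Finally move all quantifiers to the prefix:
  \exists x\, \forall w\, \forall v\, (J(w) \lor J(x) \lor J(v))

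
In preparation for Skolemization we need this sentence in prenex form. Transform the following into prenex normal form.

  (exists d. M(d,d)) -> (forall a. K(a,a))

Rewrite implications/biconditionals: A → B as ¬A ∨ B.
  ~(exists d. M(d,d)) | (forall a. K(a,a))
Move each ¬ inward, flipping quantifiers it crosses:
  (forall d. ~M(d,d)) | (forall a. K(a,a))
All bound variables are already distinct, so no renaming is needed.
Finally move all quantifiers to the prefix:
  forall d. forall a. (~M(d,d) | K(a,a))

forall d. forall a. (~M(d,d) | K(a,a))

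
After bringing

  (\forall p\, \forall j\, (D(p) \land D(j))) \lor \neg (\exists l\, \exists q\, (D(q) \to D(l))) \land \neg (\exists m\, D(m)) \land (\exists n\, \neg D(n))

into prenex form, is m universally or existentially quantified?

universal

Eliminate → and ↔ using ¬ and ∨.
  (\forall p\, \forall j\, (D(p) \land D(j))) \lor \neg (\exists l\, \exists q\, (\neg D(q) \lor D(l))) \land \neg (\exists m\, D(m)) \land (\exists n\, \neg D(n))
Move each ¬ inward, flipping quantifiers it crosses:
  (\forall p\, \forall j\, (D(p) \land D(j))) \lor (\forall l\, \forall q\, (D(q) \land \neg D(l))) \land (\forall m\, \neg D(m)) \land (\exists n\, \neg D(n))
All bound variables are already distinct, so no renaming is needed.
Finally move all quantifiers to the prefix:
  \forall p\, \forall j\, \forall l\, \forall q\, \forall m\, \exists n\, (D(p) \land D(j) \lor D(q) \land \neg D(l) \land \neg D(m) \land \neg D(n))
The quantifier \exists m sits under an odd number of negations (counting the antecedent side of each →), so it flips to \forall m.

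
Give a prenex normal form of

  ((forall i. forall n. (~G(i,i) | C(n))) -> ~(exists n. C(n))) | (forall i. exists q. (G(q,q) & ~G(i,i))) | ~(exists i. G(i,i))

exists i. exists n. forall y1. forall u1. exists q. forall v1. (G(i,i) & ~C(n) | ~C(y1) | G(q,q) & ~G(u1,u1) | ~G(v1,v1))

Rewrite implications/biconditionals: A → B as ¬A ∨ B.
  ~(forall i. forall n. (~G(i,i) | C(n))) | ~(exists n. C(n)) | (forall i. exists q. (G(q,q) & ~G(i,i))) | ~(exists i. G(i,i))
Drive negations inward (¬∀x A ≡ ∃x ¬A, ¬∃x A ≡ ∀x ¬A, De Morgan for ∧/∨):
  (exists i. exists n. (G(i,i) & ~C(n))) | (forall n. ~C(n)) | (forall i. exists q. (G(q,q) & ~G(i,i))) | (forall i. ~G(i,i))
Standardize variables apart so no two quantifiers bind the same name: n↦y1, i↦u1, i↦v1.
  (exists i. exists n. (G(i,i) & ~C(n))) | (forall y1. ~C(y1)) | (forall u1. exists q. (G(q,q) & ~G(u1,u1))) | (forall v1. ~G(v1,v1))
Finally move all quantifiers to the prefix:
  exists i. exists n. forall y1. forall u1. exists q. forall v1. (G(i,i) & ~C(n) | ~C(y1) | G(q,q) & ~G(u1,u1) | ~G(v1,v1))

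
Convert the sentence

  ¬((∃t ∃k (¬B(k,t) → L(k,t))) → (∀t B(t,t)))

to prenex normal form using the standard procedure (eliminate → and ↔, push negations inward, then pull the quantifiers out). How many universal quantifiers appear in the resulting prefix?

First replace A → B with ¬A ∨ B.
  ¬(¬(∃t ∃k (¬¬B(k,t) ∨ L(k,t))) ∨ (∀t B(t,t)))
Drive negations inward (¬∀x A ≡ ∃x ¬A, ¬∃x A ≡ ∀x ¬A, De Morgan for ∧/∨):
  (∃t ∃k (B(k,t) ∨ L(k,t))) ∧ (∃t ¬B(t,t))
Rename bound variables to avoid capture: t↦v1.
  (∃t ∃k (B(k,t) ∨ L(k,t))) ∧ (∃v1 ¬B(v1,v1))
Finally move all quantifiers to the prefix:
  ∃t ∃k ∃v1 ((B(k,t) ∨ L(k,t)) ∧ ¬B(v1,v1))
The prefix is ∃t ∃k ∃v1: 0 universal, 3 existential.

0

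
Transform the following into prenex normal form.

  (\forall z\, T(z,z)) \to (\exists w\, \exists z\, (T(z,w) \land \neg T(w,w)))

Eliminate → and ↔ using ¬ and ∨.
  \neg (\forall z\, T(z,z)) \lor (\exists w\, \exists z\, (T(z,w) \land \neg T(w,w)))
Push ¬ through the quantifiers and connectives to reach negation normal form:
  (\exists z\, \neg T(z,z)) \lor (\exists w\, \exists z\, (T(z,w) \land \neg T(w,w)))
Give each quantifier a distinct variable: z↦c.
  (\exists z\, \neg T(z,z)) \lor (\exists w\, \exists c\, (T(c,w) \land \neg T(w,w)))
Pull the quantifiers to the front (each side's bound variable is not free in the other side):
  \exists z\, \exists w\, \exists c\, (\neg T(z,z) \lor T(c,w) \land \neg T(w,w))

\exists z\, \exists w\, \exists c\, (\neg T(z,z) \lor T(c,w) \land \neg T(w,w))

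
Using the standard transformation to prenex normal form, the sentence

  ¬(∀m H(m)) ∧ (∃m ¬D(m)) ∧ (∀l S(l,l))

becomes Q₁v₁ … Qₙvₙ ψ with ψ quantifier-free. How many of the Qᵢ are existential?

2

Drive negations inward (¬∀x A ≡ ∃x ¬A, ¬∃x A ≡ ∀x ¬A, De Morgan for ∧/∨):
  (∃m ¬H(m)) ∧ (∃m ¬D(m)) ∧ (∀l S(l,l))
Give each quantifier a distinct variable: m↦y.
  (∃m ¬H(m)) ∧ (∃y ¬D(y)) ∧ (∀l S(l,l))
Pull the quantifiers to the front (each side's bound variable is not free in the other side):
  ∃m ∃y ∀l (¬H(m) ∧ ¬D(y) ∧ S(l,l))
The prefix is ∃m ∃y ∀l: 1 universal, 2 existential.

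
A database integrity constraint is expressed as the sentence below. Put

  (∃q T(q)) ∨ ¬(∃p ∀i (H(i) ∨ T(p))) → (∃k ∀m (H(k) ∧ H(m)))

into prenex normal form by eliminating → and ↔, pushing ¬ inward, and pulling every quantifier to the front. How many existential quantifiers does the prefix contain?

Eliminate → and ↔ using ¬ and ∨.
  ¬((∃q T(q)) ∨ ¬(∃p ∀i (H(i) ∨ T(p)))) ∨ (∃k ∀m (H(k) ∧ H(m)))
Push ¬ through the quantifiers and connectives to reach negation normal form:
  (∀q ¬T(q)) ∧ (∃p ∀i (H(i) ∨ T(p))) ∨ (∃k ∀m (H(k) ∧ H(m)))
Pull the quantifiers to the front (each side's bound variable is not free in the other side):
  ∀q ∃p ∀i ∃k ∀m (¬T(q) ∧ (H(i) ∨ T(p)) ∨ H(k) ∧ H(m))
The prefix is ∀q ∃p ∀i ∃k ∀m: 3 universal, 2 existential.

2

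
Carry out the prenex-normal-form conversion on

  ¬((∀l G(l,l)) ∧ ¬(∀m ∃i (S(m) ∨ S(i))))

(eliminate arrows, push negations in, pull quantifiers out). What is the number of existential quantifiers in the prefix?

2

Move each ¬ inward, flipping quantifiers it crosses:
  (∃l ¬G(l,l)) ∨ (∀m ∃i (S(m) ∨ S(i)))
All bound variables are already distinct, so no renaming is needed.
Pull the quantifiers to the front (each side's bound variable is not free in the other side):
  ∃l ∀m ∃i (¬G(l,l) ∨ S(m) ∨ S(i))
The prefix is ∃l ∀m ∃i: 1 universal, 2 existential.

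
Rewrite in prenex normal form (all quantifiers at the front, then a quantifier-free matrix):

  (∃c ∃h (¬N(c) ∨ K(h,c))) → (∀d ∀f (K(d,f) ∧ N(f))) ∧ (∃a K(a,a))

First replace A → B with ¬A ∨ B.
  ¬(∃c ∃h (¬N(c) ∨ K(h,c))) ∨ (∀d ∀f (K(d,f) ∧ N(f))) ∧ (∃a K(a,a))
Drive negations inward (¬∀x A ≡ ∃x ¬A, ¬∃x A ≡ ∀x ¬A, De Morgan for ∧/∨):
  (∀c ∀h (N(c) ∧ ¬K(h,c))) ∨ (∀d ∀f (K(d,f) ∧ N(f))) ∧ (∃a K(a,a))
All bound variables are already distinct, so no renaming is needed.
Extract every quantifier outward, since the variables are now distinct and don't occur free across branches:
  ∀c ∀h ∀d ∀f ∃a (N(c) ∧ ¬K(h,c) ∨ K(d,f) ∧ N(f) ∧ K(a,a))

∀c ∀h ∀d ∀f ∃a (N(c) ∧ ¬K(h,c) ∨ K(d,f) ∧ N(f) ∧ K(a,a))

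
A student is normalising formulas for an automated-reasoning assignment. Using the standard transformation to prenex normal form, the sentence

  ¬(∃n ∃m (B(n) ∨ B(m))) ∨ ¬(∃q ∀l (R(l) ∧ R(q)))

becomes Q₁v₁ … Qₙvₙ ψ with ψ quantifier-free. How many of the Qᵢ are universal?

Move each ¬ inward, flipping quantifiers it crosses:
  (∀n ∀m (¬B(n) ∧ ¬B(m))) ∨ (∀q ∃l (¬R(l) ∨ ¬R(q)))
All bound variables are already distinct, so no renaming is needed.
Extract every quantifier outward, since the variables are now distinct and don't occur free across branches:
  ∀n ∀m ∀q ∃l (¬B(n) ∧ ¬B(m) ∨ ¬R(l) ∨ ¬R(q))
The prefix is ∀n ∀m ∀q ∃l: 3 universal, 1 existential.

3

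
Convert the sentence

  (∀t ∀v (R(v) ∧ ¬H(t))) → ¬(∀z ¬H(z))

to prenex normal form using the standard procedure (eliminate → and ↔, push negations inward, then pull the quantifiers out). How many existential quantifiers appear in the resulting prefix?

3

Rewrite implications/biconditionals: A → B as ¬A ∨ B.
  ¬(∀t ∀v (R(v) ∧ ¬H(t))) ∨ ¬(∀z ¬H(z))
Move each ¬ inward, flipping quantifiers it crosses:
  (∃t ∃v (¬R(v) ∨ H(t))) ∨ (∃z H(z))
Pull the quantifiers to the front (each side's bound variable is not free in the other side):
  ∃t ∃v ∃z (¬R(v) ∨ H(t) ∨ H(z))
The prefix is ∃t ∃v ∃z: 0 universal, 3 existential.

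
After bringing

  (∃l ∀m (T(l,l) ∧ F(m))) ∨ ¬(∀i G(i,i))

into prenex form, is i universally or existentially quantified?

existential

Move each ¬ inward, flipping quantifiers it crosses:
  (∃l ∀m (T(l,l) ∧ F(m))) ∨ (∃i ¬G(i,i))
All bound variables are already distinct, so no renaming is needed.
Pull the quantifiers to the front (each side's bound variable is not free in the other side):
  ∃l ∀m ∃i (T(l,l) ∧ F(m) ∨ ¬G(i,i))
The quantifier ∀i sits under an odd number of negations, so it flips to ∃i.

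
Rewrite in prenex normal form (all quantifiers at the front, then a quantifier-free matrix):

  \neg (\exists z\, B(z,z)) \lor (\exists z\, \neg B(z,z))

\forall z\, \exists q\, (\neg B(z,z) \lor \neg B(q,q))

Move each ¬ inward, flipping quantifiers it crosses:
  (\forall z\, \neg B(z,z)) \lor (\exists z\, \neg B(z,z))
Rename bound variables to avoid capture: z↦q.
  (\forall z\, \neg B(z,z)) \lor (\exists q\, \neg B(q,q))
Extract every quantifier outward, since the variables are now distinct and don't occur free across branches:
  \forall z\, \exists q\, (\neg B(z,z) \lor \neg B(q,q))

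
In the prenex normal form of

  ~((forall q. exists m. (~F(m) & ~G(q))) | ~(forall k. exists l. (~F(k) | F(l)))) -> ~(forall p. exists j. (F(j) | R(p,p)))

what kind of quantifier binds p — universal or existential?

existential

Eliminate → and ↔ using ¬ and ∨.
  ~~((forall q. exists m. (~F(m) & ~G(q))) | ~(forall k. exists l. (~F(k) | F(l)))) | ~(forall p. exists j. (F(j) | R(p,p)))
Move each ¬ inward, flipping quantifiers it crosses:
  (forall q. exists m. (~F(m) & ~G(q))) | (exists k. forall l. (F(k) & ~F(l))) | (exists p. forall j. (~F(j) & ~R(p,p)))
Finally move all quantifiers to the prefix:
  forall q. exists m. exists k. forall l. exists p. forall j. (~F(m) & ~G(q) | F(k) & ~F(l) | ~F(j) & ~R(p,p))
The quantifier forall p sits under an odd number of negations (counting the antecedent side of each →), so it flips to exists p.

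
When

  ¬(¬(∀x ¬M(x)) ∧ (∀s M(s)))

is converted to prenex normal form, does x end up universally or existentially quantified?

Move each ¬ inward, flipping quantifiers it crosses:
  (∀x ¬M(x)) ∨ (∃s ¬M(s))
All bound variables are already distinct, so no renaming is needed.
Extract every quantifier outward, since the variables are now distinct and don't occur free across branches:
  ∀x ∃s (¬M(x) ∨ ¬M(s))
The quantifier ∀x sits under an even number of negations, so it remains universal.

universal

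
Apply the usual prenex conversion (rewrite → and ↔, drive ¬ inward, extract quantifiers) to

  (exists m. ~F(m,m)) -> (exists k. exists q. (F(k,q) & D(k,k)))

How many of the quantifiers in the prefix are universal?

1

Eliminate → and ↔ using ¬ and ∨.
  ~(exists m. ~F(m,m)) | (exists k. exists q. (F(k,q) & D(k,k)))
Drive negations inward (¬∀x A ≡ ∃x ¬A, ¬∃x A ≡ ∀x ¬A, De Morgan for ∧/∨):
  (forall m. F(m,m)) | (exists k. exists q. (F(k,q) & D(k,k)))
Finally move all quantifiers to the prefix:
  forall m. exists k. exists q. (F(m,m) | F(k,q) & D(k,k))
The prefix is forall m exists k exists q: 1 universal, 2 existential.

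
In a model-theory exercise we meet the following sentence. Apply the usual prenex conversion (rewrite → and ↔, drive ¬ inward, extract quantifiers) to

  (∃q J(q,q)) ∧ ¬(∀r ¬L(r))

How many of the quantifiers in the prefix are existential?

Drive negations inward (¬∀x A ≡ ∃x ¬A, ¬∃x A ≡ ∀x ¬A, De Morgan for ∧/∨):
  (∃q J(q,q)) ∧ (∃r L(r))
All bound variables are already distinct, so no renaming is needed.
Finally move all quantifiers to the prefix:
  ∃q ∃r (J(q,q) ∧ L(r))
The prefix is ∃q ∃r: 0 universal, 2 existential.

2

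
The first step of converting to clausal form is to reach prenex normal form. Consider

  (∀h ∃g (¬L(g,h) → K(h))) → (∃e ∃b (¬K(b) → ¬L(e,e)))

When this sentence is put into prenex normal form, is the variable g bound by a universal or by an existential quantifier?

universal

First replace A → B with ¬A ∨ B.
  ¬(∀h ∃g (¬¬L(g,h) ∨ K(h))) ∨ (∃e ∃b (¬¬K(b) ∨ ¬L(e,e)))
Push ¬ through the quantifiers and connectives to reach negation normal form:
  (∃h ∀g (¬L(g,h) ∧ ¬K(h))) ∨ (∃e ∃b (K(b) ∨ ¬L(e,e)))
All bound variables are already distinct, so no renaming is needed.
Pull the quantifiers to the front (each side's bound variable is not free in the other side):
  ∃h ∀g ∃e ∃b (¬L(g,h) ∧ ¬K(h) ∨ K(b) ∨ ¬L(e,e))
The quantifier ∃g sits under an odd number of negations (counting the antecedent side of each →), so it flips to ∀g.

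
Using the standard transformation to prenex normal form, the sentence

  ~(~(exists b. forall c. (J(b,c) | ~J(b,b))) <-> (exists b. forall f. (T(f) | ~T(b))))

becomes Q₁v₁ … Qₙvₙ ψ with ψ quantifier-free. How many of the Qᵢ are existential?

Rewrite implications/biconditionals: A → B as ¬A ∨ B; A ↔ B as (¬A ∨ B) ∧ (¬B ∨ A).
  ~((~~(exists b. forall c. (J(b,c) | ~J(b,b))) | (exists b. forall f. (T(f) | ~T(b)))) & (~(exists b. forall f. (T(f) | ~T(b))) | ~(exists b. forall c. (J(b,c) | ~J(b,b)))))
Push ¬ through the quantifiers and connectives to reach negation normal form:
  (forall b. exists c. (~J(b,c) & J(b,b))) & (forall b. exists f. (~T(f) & T(b))) | (exists b. forall f. (T(f) | ~T(b))) & (exists b. forall c. (J(b,c) | ~J(b,b)))
Rename bound variables to avoid capture: b↦v1, b↦t, f↦z1, b↦q, c↦x.
  (forall b. exists c. (~J(b,c) & J(b,b))) & (forall v1. exists f. (~T(f) & T(v1))) | (exists t. forall z1. (T(z1) | ~T(t))) & (exists q. forall x. (J(q,x) | ~J(q,q)))
Extract every quantifier outward, since the variables are now distinct and don't occur free across branches:
  forall b. exists c. forall v1. exists f. exists t. forall z1. exists q. forall x. (~J(b,c) & J(b,b) & ~T(f) & T(v1) | (T(z1) | ~T(t)) & (J(q,x) | ~J(q,q)))
The prefix is forall b exists c forall v1 exists f exists t forall z1 exists q forall x: 4 universal, 4 existential.

4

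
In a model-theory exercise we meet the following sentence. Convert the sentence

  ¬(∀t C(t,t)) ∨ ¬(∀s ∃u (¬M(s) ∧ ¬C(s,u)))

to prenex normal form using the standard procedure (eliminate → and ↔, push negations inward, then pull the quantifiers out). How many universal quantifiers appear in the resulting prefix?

1

Drive negations inward (¬∀x A ≡ ∃x ¬A, ¬∃x A ≡ ∀x ¬A, De Morgan for ∧/∨):
  (∃t ¬C(t,t)) ∨ (∃s ∀u (M(s) ∨ C(s,u)))
All bound variables are already distinct, so no renaming is needed.
Finally move all quantifiers to the prefix:
  ∃t ∃s ∀u (¬C(t,t) ∨ M(s) ∨ C(s,u))
The prefix is ∃t ∃s ∀u: 1 universal, 2 existential.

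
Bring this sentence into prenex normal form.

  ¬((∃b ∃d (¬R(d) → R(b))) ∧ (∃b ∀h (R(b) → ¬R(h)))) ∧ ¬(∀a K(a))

Rewrite implications/biconditionals: A → B as ¬A ∨ B.
  ¬((∃b ∃d (¬¬R(d) ∨ R(b))) ∧ (∃b ∀h (¬R(b) ∨ ¬R(h)))) ∧ ¬(∀a K(a))
Move each ¬ inward, flipping quantifiers it crosses:
  ((∀b ∀d (¬R(d) ∧ ¬R(b))) ∨ (∀b ∃h (R(b) ∧ R(h)))) ∧ (∃a ¬K(a))
Standardize variables apart so no two quantifiers bind the same name: b↦y1.
  ((∀b ∀d (¬R(d) ∧ ¬R(b))) ∨ (∀y1 ∃h (R(y1) ∧ R(h)))) ∧ (∃a ¬K(a))
Finally move all quantifiers to the prefix:
  ∀b ∀d ∀y1 ∃h ∃a ((¬R(d) ∧ ¬R(b) ∨ R(y1) ∧ R(h)) ∧ ¬K(a))

∀b ∀d ∀y1 ∃h ∃a ((¬R(d) ∧ ¬R(b) ∨ R(y1) ∧ R(h)) ∧ ¬K(a))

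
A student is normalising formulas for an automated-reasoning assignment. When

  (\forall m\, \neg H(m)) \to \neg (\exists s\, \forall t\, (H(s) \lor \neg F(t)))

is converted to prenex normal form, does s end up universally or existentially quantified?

First replace A → B with ¬A ∨ B.
  \neg (\forall m\, \neg H(m)) \lor \neg (\exists s\, \forall t\, (H(s) \lor \neg F(t)))
Drive negations inward (¬∀x A ≡ ∃x ¬A, ¬∃x A ≡ ∀x ¬A, De Morgan for ∧/∨):
  (\exists m\, H(m)) \lor (\forall s\, \exists t\, (\neg H(s) \land F(t)))
All bound variables are already distinct, so no renaming is needed.
Extract every quantifier outward, since the variables are now distinct and don't occur free across branches:
  \exists m\, \forall s\, \exists t\, (H(m) \lor \neg H(s) \land F(t))
The quantifier \exists s sits under an odd number of negations (counting the antecedent side of each →), so it flips to \forall s.

universal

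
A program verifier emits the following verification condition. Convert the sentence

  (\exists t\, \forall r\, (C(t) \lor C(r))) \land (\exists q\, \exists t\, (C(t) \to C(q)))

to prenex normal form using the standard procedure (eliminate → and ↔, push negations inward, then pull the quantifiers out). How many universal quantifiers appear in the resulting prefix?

Eliminate → and ↔ using ¬ and ∨.
  (\exists t\, \forall r\, (C(t) \lor C(r))) \land (\exists q\, \exists t\, (\neg C(t) \lor C(q)))
Standardize variables apart so no two quantifiers bind the same name: t↦w.
  (\exists t\, \forall r\, (C(t) \lor C(r))) \land (\exists q\, \exists w\, (\neg C(w) \lor C(q)))
Pull the quantifiers to the front (each side's bound variable is not free in the other side):
  \exists t\, \forall r\, \exists q\, \exists w\, ((C(t) \lor C(r)) \land (\neg C(w) \lor C(q)))
The prefix is \exists t \forall r \exists q \exists w: 1 universal, 3 existential.

1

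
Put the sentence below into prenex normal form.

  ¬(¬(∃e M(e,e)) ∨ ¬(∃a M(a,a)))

∃e ∃a (M(e,e) ∧ M(a,a))

Push ¬ through the quantifiers and connectives to reach negation normal form:
  (∃e M(e,e)) ∧ (∃a M(a,a))
All bound variables are already distinct, so no renaming is needed.
Extract every quantifier outward, since the variables are now distinct and don't occur free across branches:
  ∃e ∃a (M(e,e) ∧ M(a,a))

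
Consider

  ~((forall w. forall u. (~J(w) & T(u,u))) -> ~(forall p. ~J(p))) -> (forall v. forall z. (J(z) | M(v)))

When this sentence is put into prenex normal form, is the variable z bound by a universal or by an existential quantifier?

universal

Eliminate → and ↔ using ¬ and ∨.
  ~~(~(forall w. forall u. (~J(w) & T(u,u))) | ~(forall p. ~J(p))) | (forall v. forall z. (J(z) | M(v)))
Drive negations inward (¬∀x A ≡ ∃x ¬A, ¬∃x A ≡ ∀x ¬A, De Morgan for ∧/∨):
  (exists w. exists u. (J(w) | ~T(u,u))) | (exists p. J(p)) | (forall v. forall z. (J(z) | M(v)))
Pull the quantifiers to the front (each side's bound variable is not free in the other side):
  exists w. exists u. exists p. forall v. forall z. (J(w) | ~T(u,u) | J(p) | J(z) | M(v))
The quantifier forall z sits under an even number of negations (counting the antecedent side of each →), so it remains universal.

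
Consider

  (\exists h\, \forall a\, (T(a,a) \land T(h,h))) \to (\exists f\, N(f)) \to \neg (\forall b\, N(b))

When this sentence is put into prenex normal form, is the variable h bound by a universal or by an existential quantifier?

Rewrite implications/biconditionals: A → B as ¬A ∨ B.
  \neg (\exists h\, \forall a\, (T(a,a) \land T(h,h))) \lor \neg (\exists f\, N(f)) \lor \neg (\forall b\, N(b))
Push ¬ through the quantifiers and connectives to reach negation normal form:
  (\forall h\, \exists a\, (\neg T(a,a) \lor \neg T(h,h))) \lor (\forall f\, \neg N(f)) \lor (\exists b\, \neg N(b))
All bound variables are already distinct, so no renaming is needed.
Pull the quantifiers to the front (each side's bound variable is not free in the other side):
  \forall h\, \exists a\, \forall f\, \exists b\, (\neg T(a,a) \lor \neg T(h,h) \lor \neg N(f) \lor \neg N(b))
The quantifier \exists h sits under an odd number of negations (counting the antecedent side of each →), so it flips to \forall h.

universal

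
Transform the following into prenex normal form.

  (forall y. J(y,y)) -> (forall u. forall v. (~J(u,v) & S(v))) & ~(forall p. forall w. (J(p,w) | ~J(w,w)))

exists y. forall u. forall v. exists p. exists w. (~J(y,y) | ~J(u,v) & S(v) & ~J(p,w) & J(w,w))

Eliminate → and ↔ using ¬ and ∨.
  ~(forall y. J(y,y)) | (forall u. forall v. (~J(u,v) & S(v))) & ~(forall p. forall w. (J(p,w) | ~J(w,w)))
Drive negations inward (¬∀x A ≡ ∃x ¬A, ¬∃x A ≡ ∀x ¬A, De Morgan for ∧/∨):
  (exists y. ~J(y,y)) | (forall u. forall v. (~J(u,v) & S(v))) & (exists p. exists w. (~J(p,w) & J(w,w)))
All bound variables are already distinct, so no renaming is needed.
Finally move all quantifiers to the prefix:
  exists y. forall u. forall v. exists p. exists w. (~J(y,y) | ~J(u,v) & S(v) & ~J(p,w) & J(w,w))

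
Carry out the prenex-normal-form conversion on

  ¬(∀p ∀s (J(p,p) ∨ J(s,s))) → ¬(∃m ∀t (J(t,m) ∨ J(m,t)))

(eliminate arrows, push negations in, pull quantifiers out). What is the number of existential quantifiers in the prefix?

First replace A → B with ¬A ∨ B.
  ¬¬(∀p ∀s (J(p,p) ∨ J(s,s))) ∨ ¬(∃m ∀t (J(t,m) ∨ J(m,t)))
Move each ¬ inward, flipping quantifiers it crosses:
  (∀p ∀s (J(p,p) ∨ J(s,s))) ∨ (∀m ∃t (¬J(t,m) ∧ ¬J(m,t)))
All bound variables are already distinct, so no renaming is needed.
Finally move all quantifiers to the prefix:
  ∀p ∀s ∀m ∃t (J(p,p) ∨ J(s,s) ∨ ¬J(t,m) ∧ ¬J(m,t))
The prefix is ∀p ∀s ∀m ∃t: 3 universal, 1 existential.

1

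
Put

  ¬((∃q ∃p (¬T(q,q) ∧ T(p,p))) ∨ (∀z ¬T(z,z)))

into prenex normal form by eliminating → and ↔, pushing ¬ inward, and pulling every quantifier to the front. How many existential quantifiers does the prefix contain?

1

Move each ¬ inward, flipping quantifiers it crosses:
  (∀q ∀p (T(q,q) ∨ ¬T(p,p))) ∧ (∃z T(z,z))
All bound variables are already distinct, so no renaming is needed.
Pull the quantifiers to the front (each side's bound variable is not free in the other side):
  ∀q ∀p ∃z ((T(q,q) ∨ ¬T(p,p)) ∧ T(z,z))
The prefix is ∀q ∀p ∃z: 2 universal, 1 existential.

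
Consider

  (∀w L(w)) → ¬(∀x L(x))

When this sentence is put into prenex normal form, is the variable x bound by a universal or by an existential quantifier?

Eliminate → and ↔ using ¬ and ∨.
  ¬(∀w L(w)) ∨ ¬(∀x L(x))
Move each ¬ inward, flipping quantifiers it crosses:
  (∃w ¬L(w)) ∨ (∃x ¬L(x))
All bound variables are already distinct, so no renaming is needed.
Extract every quantifier outward, since the variables are now distinct and don't occur free across branches:
  ∃w ∃x (¬L(w) ∨ ¬L(x))
The quantifier ∀x sits under an odd number of negations (counting the antecedent side of each →), so it flips to ∃x.

existential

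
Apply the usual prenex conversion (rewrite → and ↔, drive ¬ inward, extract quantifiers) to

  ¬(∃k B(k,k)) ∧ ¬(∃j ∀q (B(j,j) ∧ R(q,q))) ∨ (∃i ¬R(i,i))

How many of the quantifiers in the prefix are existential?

2

Push ¬ through the quantifiers and connectives to reach negation normal form:
  (∀k ¬B(k,k)) ∧ (∀j ∃q (¬B(j,j) ∨ ¬R(q,q))) ∨ (∃i ¬R(i,i))
All bound variables are already distinct, so no renaming is needed.
Finally move all quantifiers to the prefix:
  ∀k ∀j ∃q ∃i (¬B(k,k) ∧ (¬B(j,j) ∨ ¬R(q,q)) ∨ ¬R(i,i))
The prefix is ∀k ∀j ∃q ∃i: 2 universal, 2 existential.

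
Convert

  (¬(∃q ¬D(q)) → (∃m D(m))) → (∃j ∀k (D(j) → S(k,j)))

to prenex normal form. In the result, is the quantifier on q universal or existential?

Rewrite implications/biconditionals: A → B as ¬A ∨ B.
  ¬(¬¬(∃q ¬D(q)) ∨ (∃m D(m))) ∨ (∃j ∀k (¬D(j) ∨ S(k,j)))
Move each ¬ inward, flipping quantifiers it crosses:
  (∀q D(q)) ∧ (∀m ¬D(m)) ∨ (∃j ∀k (¬D(j) ∨ S(k,j)))
Pull the quantifiers to the front (each side's bound variable is not free in the other side):
  ∀q ∀m ∃j ∀k (D(q) ∧ ¬D(m) ∨ ¬D(j) ∨ S(k,j))
The quantifier ∃q sits under an odd number of negations (counting the antecedent side of each →), so it flips to ∀q.

universal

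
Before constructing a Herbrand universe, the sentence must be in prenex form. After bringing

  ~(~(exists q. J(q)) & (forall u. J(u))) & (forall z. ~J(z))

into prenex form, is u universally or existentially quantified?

Push ¬ through the quantifiers and connectives to reach negation normal form:
  ((exists q. J(q)) | (exists u. ~J(u))) & (forall z. ~J(z))
All bound variables are already distinct, so no renaming is needed.
Finally move all quantifiers to the prefix:
  exists q. exists u. forall z. ((J(q) | ~J(u)) & ~J(z))
The quantifier forall u sits under an odd number of negations, so it flips to exists u.

existential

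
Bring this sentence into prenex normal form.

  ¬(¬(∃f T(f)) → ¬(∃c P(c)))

Eliminate → and ↔ using ¬ and ∨.
  ¬(¬¬(∃f T(f)) ∨ ¬(∃c P(c)))
Drive negations inward (¬∀x A ≡ ∃x ¬A, ¬∃x A ≡ ∀x ¬A, De Morgan for ∧/∨):
  (∀f ¬T(f)) ∧ (∃c P(c))
Pull the quantifiers to the front (each side's bound variable is not free in the other side):
  ∀f ∃c (¬T(f) ∧ P(c))

∀f ∃c (¬T(f) ∧ P(c))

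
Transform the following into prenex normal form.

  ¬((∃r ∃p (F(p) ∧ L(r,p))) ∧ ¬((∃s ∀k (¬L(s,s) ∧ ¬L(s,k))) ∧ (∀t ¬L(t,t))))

Move each ¬ inward, flipping quantifiers it crosses:
  (∀r ∀p (¬F(p) ∨ ¬L(r,p))) ∨ (∃s ∀k (¬L(s,s) ∧ ¬L(s,k))) ∧ (∀t ¬L(t,t))
All bound variables are already distinct, so no renaming is needed.
Pull the quantifiers to the front (each side's bound variable is not free in the other side):
  ∀r ∀p ∃s ∀k ∀t (¬F(p) ∨ ¬L(r,p) ∨ ¬L(s,s) ∧ ¬L(s,k) ∧ ¬L(t,t))

∀r ∀p ∃s ∀k ∀t (¬F(p) ∨ ¬L(r,p) ∨ ¬L(s,s) ∧ ¬L(s,k) ∧ ¬L(t,t))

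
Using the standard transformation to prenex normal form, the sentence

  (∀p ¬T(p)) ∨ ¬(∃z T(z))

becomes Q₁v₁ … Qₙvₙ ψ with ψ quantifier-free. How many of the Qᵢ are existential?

Push ¬ through the quantifiers and connectives to reach negation normal form:
  (∀p ¬T(p)) ∨ (∀z ¬T(z))
Finally move all quantifiers to the prefix:
  ∀p ∀z (¬T(p) ∨ ¬T(z))
The prefix is ∀p ∀z: 2 universal, 0 existential.

0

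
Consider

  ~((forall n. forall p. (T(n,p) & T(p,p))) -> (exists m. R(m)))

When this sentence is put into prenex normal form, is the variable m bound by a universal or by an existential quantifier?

Eliminate → and ↔ using ¬ and ∨.
  ~(~(forall n. forall p. (T(n,p) & T(p,p))) | (exists m. R(m)))
Push ¬ through the quantifiers and connectives to reach negation normal form:
  (forall n. forall p. (T(n,p) & T(p,p))) & (forall m. ~R(m))
All bound variables are already distinct, so no renaming is needed.
Finally move all quantifiers to the prefix:
  forall n. forall p. forall m. (T(n,p) & T(p,p) & ~R(m))
The quantifier exists m sits under an odd number of negations (counting the antecedent side of each →), so it flips to forall m.

universal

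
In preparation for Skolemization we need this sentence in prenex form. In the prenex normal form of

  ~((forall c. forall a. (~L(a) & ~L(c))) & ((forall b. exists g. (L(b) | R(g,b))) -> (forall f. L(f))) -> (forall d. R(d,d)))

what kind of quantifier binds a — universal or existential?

Rewrite implications/biconditionals: A → B as ¬A ∨ B.
  ~(~((forall c. forall a. (~L(a) & ~L(c))) & (~(forall b. exists g. (L(b) | R(g,b))) | (forall f. L(f)))) | (forall d. R(d,d)))
Move each ¬ inward, flipping quantifiers it crosses:
  (forall c. forall a. (~L(a) & ~L(c))) & ((exists b. forall g. (~L(b) & ~R(g,b))) | (forall f. L(f))) & (exists d. ~R(d,d))
All bound variables are already distinct, so no renaming is needed.
Extract every quantifier outward, since the variables are now distinct and don't occur free across branches:
  forall c. forall a. exists b. forall g. forall f. exists d. (~L(a) & ~L(c) & (~L(b) & ~R(g,b) | L(f)) & ~R(d,d))
The quantifier forall a sits under an even number of negations (counting the antecedent side of each →), so it remains universal.

universal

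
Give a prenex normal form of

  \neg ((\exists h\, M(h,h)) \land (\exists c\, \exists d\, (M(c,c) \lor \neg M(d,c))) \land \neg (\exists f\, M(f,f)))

Move each ¬ inward, flipping quantifiers it crosses:
  (\forall h\, \neg M(h,h)) \lor (\forall c\, \forall d\, (\neg M(c,c) \land M(d,c))) \lor (\exists f\, M(f,f))
All bound variables are already distinct, so no renaming is needed.
Pull the quantifiers to the front (each side's bound variable is not free in the other side):
  \forall h\, \forall c\, \forall d\, \exists f\, (\neg M(h,h) \lor \neg M(c,c) \land M(d,c) \lor M(f,f))

\forall h\, \forall c\, \forall d\, \exists f\, (\neg M(h,h) \lor \neg M(c,c) \land M(d,c) \lor M(f,f))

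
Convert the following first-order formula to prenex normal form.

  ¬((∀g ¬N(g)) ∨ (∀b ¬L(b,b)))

∃g ∃b (N(g) ∧ L(b,b))

Drive negations inward (¬∀x A ≡ ∃x ¬A, ¬∃x A ≡ ∀x ¬A, De Morgan for ∧/∨):
  (∃g N(g)) ∧ (∃b L(b,b))
All bound variables are already distinct, so no renaming is needed.
Pull the quantifiers to the front (each side's bound variable is not free in the other side):
  ∃g ∃b (N(g) ∧ L(b,b))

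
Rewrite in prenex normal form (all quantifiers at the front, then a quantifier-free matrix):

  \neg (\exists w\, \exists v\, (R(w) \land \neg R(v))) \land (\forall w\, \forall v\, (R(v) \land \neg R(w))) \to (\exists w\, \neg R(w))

\exists w\, \exists v\, \exists w1\, \exists u1\, \exists q\, (R(w) \land \neg R(v) \lor \neg R(u1) \lor R(w1) \lor \neg R(q))

Rewrite implications/biconditionals: A → B as ¬A ∨ B.
  \neg (\neg (\exists w\, \exists v\, (R(w) \land \neg R(v))) \land (\forall w\, \forall v\, (R(v) \land \neg R(w)))) \lor (\exists w\, \neg R(w))
Move each ¬ inward, flipping quantifiers it crosses:
  (\exists w\, \exists v\, (R(w) \land \neg R(v))) \lor (\exists w\, \exists v\, (\neg R(v) \lor R(w))) \lor (\exists w\, \neg R(w))
Give each quantifier a distinct variable: w↦w1, v↦u1, w↦q.
  (\exists w\, \exists v\, (R(w) \land \neg R(v))) \lor (\exists w1\, \exists u1\, (\neg R(u1) \lor R(w1))) \lor (\exists q\, \neg R(q))
Extract every quantifier outward, since the variables are now distinct and don't occur free across branches:
  \exists w\, \exists v\, \exists w1\, \exists u1\, \exists q\, (R(w) \land \neg R(v) \lor \neg R(u1) \lor R(w1) \lor \neg R(q))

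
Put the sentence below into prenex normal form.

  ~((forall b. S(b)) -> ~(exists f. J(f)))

forall b. exists f. (S(b) & J(f))

First replace A → B with ¬A ∨ B.
  ~(~(forall b. S(b)) | ~(exists f. J(f)))
Move each ¬ inward, flipping quantifiers it crosses:
  (forall b. S(b)) & (exists f. J(f))
Finally move all quantifiers to the prefix:
  forall b. exists f. (S(b) & J(f))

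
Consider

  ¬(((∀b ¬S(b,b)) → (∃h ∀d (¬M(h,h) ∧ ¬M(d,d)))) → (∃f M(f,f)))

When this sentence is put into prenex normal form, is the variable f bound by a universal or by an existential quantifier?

Eliminate → and ↔ using ¬ and ∨.
  ¬(¬(¬(∀b ¬S(b,b)) ∨ (∃h ∀d (¬M(h,h) ∧ ¬M(d,d)))) ∨ (∃f M(f,f)))
Move each ¬ inward, flipping quantifiers it crosses:
  ((∃b S(b,b)) ∨ (∃h ∀d (¬M(h,h) ∧ ¬M(d,d)))) ∧ (∀f ¬M(f,f))
All bound variables are already distinct, so no renaming is needed.
Extract every quantifier outward, since the variables are now distinct and don't occur free across branches:
  ∃b ∃h ∀d ∀f ((S(b,b) ∨ ¬M(h,h) ∧ ¬M(d,d)) ∧ ¬M(f,f))
The quantifier ∃f sits under an odd number of negations (counting the antecedent side of each →), so it flips to ∀f.

universal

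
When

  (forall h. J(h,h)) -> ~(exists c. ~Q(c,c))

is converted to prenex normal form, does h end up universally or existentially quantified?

First replace A → B with ¬A ∨ B.
  ~(forall h. J(h,h)) | ~(exists c. ~Q(c,c))
Drive negations inward (¬∀x A ≡ ∃x ¬A, ¬∃x A ≡ ∀x ¬A, De Morgan for ∧/∨):
  (exists h. ~J(h,h)) | (forall c. Q(c,c))
All bound variables are already distinct, so no renaming is needed.
Finally move all quantifiers to the prefix:
  exists h. forall c. (~J(h,h) | Q(c,c))
The quantifier forall h sits under an odd number of negations (counting the antecedent side of each →), so it flips to exists h.

existential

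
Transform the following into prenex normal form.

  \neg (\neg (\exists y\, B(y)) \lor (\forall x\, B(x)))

Move each ¬ inward, flipping quantifiers it crosses:
  (\exists y\, B(y)) \land (\exists x\, \neg B(x))
All bound variables are already distinct, so no renaming is needed.
Finally move all quantifiers to the prefix:
  \exists y\, \exists x\, (B(y) \land \neg B(x))

\exists y\, \exists x\, (B(y) \land \neg B(x))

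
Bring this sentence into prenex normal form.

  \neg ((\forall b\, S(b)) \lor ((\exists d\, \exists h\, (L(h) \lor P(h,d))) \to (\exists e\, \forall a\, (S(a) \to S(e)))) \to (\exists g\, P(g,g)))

\forall b\, \forall d\, \forall h\, \exists e\, \forall a\, \forall g\, ((S(b) \lor \neg L(h) \land \neg P(h,d) \lor \neg S(a) \lor S(e)) \land \neg P(g,g))

Eliminate → and ↔ using ¬ and ∨.
  \neg (\neg ((\forall b\, S(b)) \lor \neg (\exists d\, \exists h\, (L(h) \lor P(h,d))) \lor (\exists e\, \forall a\, (\neg S(a) \lor S(e)))) \lor (\exists g\, P(g,g)))
Drive negations inward (¬∀x A ≡ ∃x ¬A, ¬∃x A ≡ ∀x ¬A, De Morgan for ∧/∨):
  ((\forall b\, S(b)) \lor (\forall d\, \forall h\, (\neg L(h) \land \neg P(h,d))) \lor (\exists e\, \forall a\, (\neg S(a) \lor S(e)))) \land (\forall g\, \neg P(g,g))
Pull the quantifiers to the front (each side's bound variable is not free in the other side):
  \forall b\, \forall d\, \forall h\, \exists e\, \forall a\, \forall g\, ((S(b) \lor \neg L(h) \land \neg P(h,d) \lor \neg S(a) \lor S(e)) \land \neg P(g,g))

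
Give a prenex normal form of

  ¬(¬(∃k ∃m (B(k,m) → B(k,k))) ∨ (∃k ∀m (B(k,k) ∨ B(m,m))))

∃k ∃m ∀y1 ∃v ((¬B(k,m) ∨ B(k,k)) ∧ ¬B(y1,y1) ∧ ¬B(v,v))

Eliminate → and ↔ using ¬ and ∨.
  ¬(¬(∃k ∃m (¬B(k,m) ∨ B(k,k))) ∨ (∃k ∀m (B(k,k) ∨ B(m,m))))
Push ¬ through the quantifiers and connectives to reach negation normal form:
  (∃k ∃m (¬B(k,m) ∨ B(k,k))) ∧ (∀k ∃m (¬B(k,k) ∧ ¬B(m,m)))
Standardize variables apart so no two quantifiers bind the same name: k↦y1, m↦v.
  (∃k ∃m (¬B(k,m) ∨ B(k,k))) ∧ (∀y1 ∃v (¬B(y1,y1) ∧ ¬B(v,v)))
Finally move all quantifiers to the prefix:
  ∃k ∃m ∀y1 ∃v ((¬B(k,m) ∨ B(k,k)) ∧ ¬B(y1,y1) ∧ ¬B(v,v))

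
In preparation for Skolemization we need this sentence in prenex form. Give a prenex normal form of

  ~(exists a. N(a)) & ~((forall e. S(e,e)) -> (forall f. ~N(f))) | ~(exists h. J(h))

forall a. forall e. exists f. forall h. (~N(a) & S(e,e) & N(f) | ~J(h))

First replace A → B with ¬A ∨ B.
  ~(exists a. N(a)) & ~(~(forall e. S(e,e)) | (forall f. ~N(f))) | ~(exists h. J(h))
Move each ¬ inward, flipping quantifiers it crosses:
  (forall a. ~N(a)) & (forall e. S(e,e)) & (exists f. N(f)) | (forall h. ~J(h))
All bound variables are already distinct, so no renaming is needed.
Extract every quantifier outward, since the variables are now distinct and don't occur free across branches:
  forall a. forall e. exists f. forall h. (~N(a) & S(e,e) & N(f) | ~J(h))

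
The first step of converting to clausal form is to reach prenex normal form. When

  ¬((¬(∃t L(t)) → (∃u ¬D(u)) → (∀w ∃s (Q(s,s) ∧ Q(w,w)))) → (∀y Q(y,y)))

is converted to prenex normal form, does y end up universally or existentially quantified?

First replace A → B with ¬A ∨ B.
  ¬(¬(¬¬(∃t L(t)) ∨ ¬(∃u ¬D(u)) ∨ (∀w ∃s (Q(s,s) ∧ Q(w,w)))) ∨ (∀y Q(y,y)))
Drive negations inward (¬∀x A ≡ ∃x ¬A, ¬∃x A ≡ ∀x ¬A, De Morgan for ∧/∨):
  ((∃t L(t)) ∨ (∀u D(u)) ∨ (∀w ∃s (Q(s,s) ∧ Q(w,w)))) ∧ (∃y ¬Q(y,y))
All bound variables are already distinct, so no renaming is needed.
Extract every quantifier outward, since the variables are now distinct and don't occur free across branches:
  ∃t ∀u ∀w ∃s ∃y ((L(t) ∨ D(u) ∨ Q(s,s) ∧ Q(w,w)) ∧ ¬Q(y,y))
The quantifier ∀y sits under an odd number of negations (counting the antecedent side of each →), so it flips to ∃y.

existential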